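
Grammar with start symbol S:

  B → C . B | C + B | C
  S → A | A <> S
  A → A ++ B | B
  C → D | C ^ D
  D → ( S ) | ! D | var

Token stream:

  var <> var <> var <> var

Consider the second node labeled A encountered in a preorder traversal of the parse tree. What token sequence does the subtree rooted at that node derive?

var

[S [A [B [C [D var]]]] <> [S [A [B [C [D var]]]] <> [S [A [B [C [D var]]]] <> [S [A [B [C [D var]]]]]]]]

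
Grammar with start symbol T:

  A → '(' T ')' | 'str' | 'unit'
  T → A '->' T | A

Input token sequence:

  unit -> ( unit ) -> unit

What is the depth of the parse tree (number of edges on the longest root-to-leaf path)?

5

[T [A unit] -> [T [A ( [T [A unit]] )] -> [T [A unit]]]]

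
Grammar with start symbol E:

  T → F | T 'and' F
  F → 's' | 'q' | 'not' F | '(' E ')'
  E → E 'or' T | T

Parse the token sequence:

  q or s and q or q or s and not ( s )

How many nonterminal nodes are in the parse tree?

[E [E [E [E [T [F q]]] or [T [T [F s]] and [F q]]] or [T [F q]]] or [T [T [F s]] and [F not [F ( [E [T [F s]]] )]]]]

20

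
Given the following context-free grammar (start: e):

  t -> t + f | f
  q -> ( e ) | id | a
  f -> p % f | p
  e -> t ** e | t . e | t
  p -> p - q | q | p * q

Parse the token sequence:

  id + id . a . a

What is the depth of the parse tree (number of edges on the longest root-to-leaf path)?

7

[e [t [t [f [p [q id]]]] + [f [p [q id]]]] . [e [t [f [p [q a]]]] . [e [t [f [p [q a]]]]]]]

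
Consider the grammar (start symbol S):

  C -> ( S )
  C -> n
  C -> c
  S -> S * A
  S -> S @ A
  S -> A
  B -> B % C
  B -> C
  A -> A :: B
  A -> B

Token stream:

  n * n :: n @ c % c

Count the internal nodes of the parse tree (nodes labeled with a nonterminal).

17

[S [S [S [A [B [C n]]]] * [A [A [B [C n]]] :: [B [C n]]]] @ [A [B [B [C c]] % [C c]]]]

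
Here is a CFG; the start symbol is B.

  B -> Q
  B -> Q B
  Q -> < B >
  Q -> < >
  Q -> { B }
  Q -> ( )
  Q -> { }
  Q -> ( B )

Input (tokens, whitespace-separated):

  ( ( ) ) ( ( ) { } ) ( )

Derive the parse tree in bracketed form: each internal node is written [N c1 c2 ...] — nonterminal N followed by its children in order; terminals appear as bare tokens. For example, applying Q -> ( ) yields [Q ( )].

[B [Q ( [B [Q ( )]] )] [B [Q ( [B [Q ( )] [B [Q { }]]] )] [B [Q ( )]]]]

B
Q B
( B ) B
( Q ) B
( ( ) ) B
( ( ) ) Q B
( ( ) ) ( B ) B
( ( ) ) ( Q B ) B
( ( ) ) ( ( ) B ) B
( ( ) ) ( ( ) Q ) B
( ( ) ) ( ( ) { } ) B
( ( ) ) ( ( ) { } ) Q
( ( ) ) ( ( ) { } ) ( )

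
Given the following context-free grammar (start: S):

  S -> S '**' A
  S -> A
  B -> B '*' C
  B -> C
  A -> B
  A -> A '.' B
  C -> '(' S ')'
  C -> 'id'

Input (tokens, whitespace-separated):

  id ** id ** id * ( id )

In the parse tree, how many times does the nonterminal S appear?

[S [S [S [A [B [C id]]]] ** [A [B [C id]]]] ** [A [B [B [C id]] * [C ( [S [A [B [C id]]]] )]]]]

4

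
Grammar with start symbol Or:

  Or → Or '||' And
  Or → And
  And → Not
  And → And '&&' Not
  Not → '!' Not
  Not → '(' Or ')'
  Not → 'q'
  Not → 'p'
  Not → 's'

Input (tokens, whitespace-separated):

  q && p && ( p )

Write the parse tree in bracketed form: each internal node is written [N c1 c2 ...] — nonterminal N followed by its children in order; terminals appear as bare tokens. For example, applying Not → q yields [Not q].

Or
And
And && Not
And && Not && Not
Not && Not && Not
q && Not && Not
q && p && Not
q && p && ( Or )
q && p && ( And )
q && p && ( Not )
q && p && ( p )

[Or [And [And [And [Not q]] && [Not p]] && [Not ( [Or [And [Not p]]] )]]]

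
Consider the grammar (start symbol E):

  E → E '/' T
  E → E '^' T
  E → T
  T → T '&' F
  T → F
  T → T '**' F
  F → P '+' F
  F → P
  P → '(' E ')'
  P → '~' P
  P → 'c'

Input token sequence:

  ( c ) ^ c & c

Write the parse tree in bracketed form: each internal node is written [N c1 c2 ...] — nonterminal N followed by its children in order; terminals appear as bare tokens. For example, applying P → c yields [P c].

E
E ^ T
T ^ T
F ^ T
P ^ T
( E ) ^ T
( T ) ^ T
( F ) ^ T
( P ) ^ T
( c ) ^ T
( c ) ^ T & F
( c ) ^ F & F
( c ) ^ P & F
( c ) ^ c & F
( c ) ^ c & P
( c ) ^ c & c

[E [E [T [F [P ( [E [T [F [P c]]]] )]]]] ^ [T [T [F [P c]]] & [F [P c]]]]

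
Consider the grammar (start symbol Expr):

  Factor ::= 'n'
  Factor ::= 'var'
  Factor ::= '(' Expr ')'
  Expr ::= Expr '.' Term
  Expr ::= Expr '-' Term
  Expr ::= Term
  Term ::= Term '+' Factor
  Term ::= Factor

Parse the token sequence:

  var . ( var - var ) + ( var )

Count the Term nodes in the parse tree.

[Expr [Expr [Term [Factor var]]] . [Term [Term [Factor ( [Expr [Expr [Term [Factor var]]] - [Term [Factor var]]] )]] + [Factor ( [Expr [Term [Factor var]]] )]]]

6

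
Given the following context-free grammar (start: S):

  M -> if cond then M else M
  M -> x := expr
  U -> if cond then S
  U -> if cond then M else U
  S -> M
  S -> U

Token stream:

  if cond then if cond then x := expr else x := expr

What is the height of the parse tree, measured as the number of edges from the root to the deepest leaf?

5

[S [U if cond then [S [M if cond then [M x := expr] else [M x := expr]]]]]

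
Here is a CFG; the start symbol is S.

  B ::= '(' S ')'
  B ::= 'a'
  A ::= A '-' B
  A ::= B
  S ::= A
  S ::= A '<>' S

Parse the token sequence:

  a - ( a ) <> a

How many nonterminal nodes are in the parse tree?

[S [A [A [B a]] - [B ( [S [A [B a]]] )]] <> [S [A [B a]]]]

11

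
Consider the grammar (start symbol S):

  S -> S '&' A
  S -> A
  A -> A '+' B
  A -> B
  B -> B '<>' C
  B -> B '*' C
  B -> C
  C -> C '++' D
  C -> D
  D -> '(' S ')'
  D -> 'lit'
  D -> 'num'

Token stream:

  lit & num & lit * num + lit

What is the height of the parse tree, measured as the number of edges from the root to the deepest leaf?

[S [S [S [A [B [C [D lit]]]]] & [A [B [C [D num]]]]] & [A [A [B [B [C [D lit]]] * [C [D num]]]] + [B [C [D lit]]]]]

7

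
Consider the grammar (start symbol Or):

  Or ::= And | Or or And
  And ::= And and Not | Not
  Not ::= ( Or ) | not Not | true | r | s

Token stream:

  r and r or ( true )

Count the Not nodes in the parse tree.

4

[Or [Or [And [And [Not r]] and [Not r]]] or [And [Not ( [Or [And [Not true]]] )]]]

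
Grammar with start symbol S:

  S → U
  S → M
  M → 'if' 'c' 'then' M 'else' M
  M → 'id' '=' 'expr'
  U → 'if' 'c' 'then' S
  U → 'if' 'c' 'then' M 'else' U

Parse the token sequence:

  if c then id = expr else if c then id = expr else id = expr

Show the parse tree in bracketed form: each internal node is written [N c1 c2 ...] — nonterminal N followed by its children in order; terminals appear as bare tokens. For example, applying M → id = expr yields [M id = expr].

[S [M if c then [M id = expr] else [M if c then [M id = expr] else [M id = expr]]]]

S
M
if c then M else M
if c then id = expr else M
if c then id = expr else if c then M else M
if c then id = expr else if c then id = expr else M
if c then id = expr else if c then id = expr else id = expr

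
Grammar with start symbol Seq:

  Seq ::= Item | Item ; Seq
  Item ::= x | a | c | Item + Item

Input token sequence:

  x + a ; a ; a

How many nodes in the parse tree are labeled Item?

[Seq [Item [Item x] + [Item a]] ; [Seq [Item a] ; [Seq [Item a]]]]

5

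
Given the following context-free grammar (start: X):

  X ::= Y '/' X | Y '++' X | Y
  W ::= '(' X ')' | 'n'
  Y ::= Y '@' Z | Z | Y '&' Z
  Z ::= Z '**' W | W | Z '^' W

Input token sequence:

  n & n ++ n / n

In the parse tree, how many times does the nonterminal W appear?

[X [Y [Y [Z [W n]]] & [Z [W n]]] ++ [X [Y [Z [W n]]] / [X [Y [Z [W n]]]]]]

4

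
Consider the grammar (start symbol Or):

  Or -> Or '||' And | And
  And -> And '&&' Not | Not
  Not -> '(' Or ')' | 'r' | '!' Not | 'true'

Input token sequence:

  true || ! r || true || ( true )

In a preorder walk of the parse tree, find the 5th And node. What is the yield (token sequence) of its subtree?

true

[Or [Or [Or [Or [And [Not true]]] || [And [Not ! [Not r]]]] || [And [Not true]]] || [And [Not ( [Or [And [Not true]]] )]]]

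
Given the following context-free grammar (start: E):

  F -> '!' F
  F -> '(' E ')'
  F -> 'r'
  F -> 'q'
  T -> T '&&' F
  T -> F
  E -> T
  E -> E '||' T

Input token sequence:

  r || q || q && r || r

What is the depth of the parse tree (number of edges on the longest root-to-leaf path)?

[E [E [E [E [T [F r]]] || [T [F q]]] || [T [T [F q]] && [F r]]] || [T [F r]]]

6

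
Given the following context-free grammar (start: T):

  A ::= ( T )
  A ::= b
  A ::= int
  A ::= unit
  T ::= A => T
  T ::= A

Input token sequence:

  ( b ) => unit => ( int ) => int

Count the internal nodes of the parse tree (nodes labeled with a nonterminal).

12

[T [A ( [T [A b]] )] => [T [A unit] => [T [A ( [T [A int]] )] => [T [A int]]]]]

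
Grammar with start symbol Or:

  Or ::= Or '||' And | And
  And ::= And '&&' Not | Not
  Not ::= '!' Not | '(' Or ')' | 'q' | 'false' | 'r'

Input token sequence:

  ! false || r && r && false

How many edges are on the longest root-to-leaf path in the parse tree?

5

[Or [Or [And [Not ! [Not false]]]] || [And [And [And [Not r]] && [Not r]] && [Not false]]]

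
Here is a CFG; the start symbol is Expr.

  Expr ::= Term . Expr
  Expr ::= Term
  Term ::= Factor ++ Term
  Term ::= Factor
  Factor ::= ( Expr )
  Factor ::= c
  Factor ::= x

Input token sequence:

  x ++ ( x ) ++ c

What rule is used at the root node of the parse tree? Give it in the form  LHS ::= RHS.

[Expr [Term [Factor x] ++ [Term [Factor ( [Expr [Term [Factor x]]] )] ++ [Term [Factor c]]]]]

Expr ::= Term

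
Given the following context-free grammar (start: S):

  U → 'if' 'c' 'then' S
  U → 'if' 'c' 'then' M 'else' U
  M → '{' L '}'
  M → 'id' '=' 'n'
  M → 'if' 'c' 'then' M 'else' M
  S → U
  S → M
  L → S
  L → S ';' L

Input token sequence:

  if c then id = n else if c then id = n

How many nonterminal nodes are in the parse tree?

[S [U if c then [M id = n] else [U if c then [S [M id = n]]]]]

6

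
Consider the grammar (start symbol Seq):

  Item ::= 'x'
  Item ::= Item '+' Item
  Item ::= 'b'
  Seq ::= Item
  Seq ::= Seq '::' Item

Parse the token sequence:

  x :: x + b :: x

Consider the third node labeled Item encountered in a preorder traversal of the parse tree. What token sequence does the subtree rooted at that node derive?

x

[Seq [Seq [Seq [Item x]] :: [Item [Item x] + [Item b]]] :: [Item x]]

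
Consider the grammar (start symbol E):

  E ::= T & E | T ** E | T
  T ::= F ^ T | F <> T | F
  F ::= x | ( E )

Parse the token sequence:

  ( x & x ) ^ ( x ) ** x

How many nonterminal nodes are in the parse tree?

17

[E [T [F ( [E [T [F x]] & [E [T [F x]]]] )] ^ [T [F ( [E [T [F x]]] )]]] ** [E [T [F x]]]]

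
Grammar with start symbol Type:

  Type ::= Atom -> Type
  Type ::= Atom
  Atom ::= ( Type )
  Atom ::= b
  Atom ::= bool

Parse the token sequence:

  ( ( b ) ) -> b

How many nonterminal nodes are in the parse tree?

8

[Type [Atom ( [Type [Atom ( [Type [Atom b]] )]] )] -> [Type [Atom b]]]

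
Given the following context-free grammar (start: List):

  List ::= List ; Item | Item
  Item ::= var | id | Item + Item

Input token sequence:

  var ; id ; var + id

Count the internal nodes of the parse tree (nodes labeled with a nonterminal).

[List [List [List [Item var]] ; [Item id]] ; [Item [Item var] + [Item id]]]

8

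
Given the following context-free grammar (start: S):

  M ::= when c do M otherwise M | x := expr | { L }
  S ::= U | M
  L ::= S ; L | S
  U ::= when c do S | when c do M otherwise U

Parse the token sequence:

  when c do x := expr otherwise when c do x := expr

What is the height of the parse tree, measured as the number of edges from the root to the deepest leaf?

5

[S [U when c do [M x := expr] otherwise [U when c do [S [M x := expr]]]]]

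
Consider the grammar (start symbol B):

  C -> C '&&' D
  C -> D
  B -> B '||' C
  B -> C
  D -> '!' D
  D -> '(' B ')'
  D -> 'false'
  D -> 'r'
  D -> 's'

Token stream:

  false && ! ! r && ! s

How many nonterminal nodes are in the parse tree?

10

[B [C [C [C [D false]] && [D ! [D ! [D r]]]] && [D ! [D s]]]]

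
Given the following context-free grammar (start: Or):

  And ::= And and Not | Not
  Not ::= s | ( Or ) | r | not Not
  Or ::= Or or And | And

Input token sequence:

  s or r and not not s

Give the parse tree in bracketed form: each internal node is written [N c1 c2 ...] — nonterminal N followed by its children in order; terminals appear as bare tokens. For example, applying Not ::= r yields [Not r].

[Or [Or [And [Not s]]] or [And [And [Not r]] and [Not not [Not not [Not s]]]]]

Or
Or or And
And or And
Not or And
s or And
s or And and Not
s or Not and Not
s or r and Not
s or r and not Not
s or r and not not Not
s or r and not not s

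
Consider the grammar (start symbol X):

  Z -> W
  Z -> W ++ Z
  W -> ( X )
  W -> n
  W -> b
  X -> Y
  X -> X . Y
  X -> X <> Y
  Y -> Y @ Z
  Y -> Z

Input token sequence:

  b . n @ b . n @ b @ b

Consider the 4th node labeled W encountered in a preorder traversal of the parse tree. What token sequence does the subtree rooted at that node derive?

n

[X [X [X [Y [Z [W b]]]] . [Y [Y [Z [W n]]] @ [Z [W b]]]] . [Y [Y [Y [Z [W n]]] @ [Z [W b]]] @ [Z [W b]]]]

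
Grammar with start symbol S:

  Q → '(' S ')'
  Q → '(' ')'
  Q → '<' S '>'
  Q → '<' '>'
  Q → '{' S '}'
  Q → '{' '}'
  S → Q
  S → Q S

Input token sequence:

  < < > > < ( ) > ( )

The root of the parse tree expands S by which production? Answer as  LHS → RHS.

S → Q S

[S [Q < [S [Q < >]] >] [S [Q < [S [Q ( )]] >] [S [Q ( )]]]]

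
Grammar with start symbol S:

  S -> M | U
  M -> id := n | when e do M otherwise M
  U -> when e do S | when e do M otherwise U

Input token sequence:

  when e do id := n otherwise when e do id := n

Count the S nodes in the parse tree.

[S [U when e do [M id := n] otherwise [U when e do [S [M id := n]]]]]

2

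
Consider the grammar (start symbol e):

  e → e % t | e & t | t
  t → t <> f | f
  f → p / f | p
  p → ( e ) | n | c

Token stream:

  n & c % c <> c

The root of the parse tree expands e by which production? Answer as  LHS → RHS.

e → e % t

[e [e [e [t [f [p n]]]] & [t [f [p c]]]] % [t [t [f [p c]]] <> [f [p c]]]]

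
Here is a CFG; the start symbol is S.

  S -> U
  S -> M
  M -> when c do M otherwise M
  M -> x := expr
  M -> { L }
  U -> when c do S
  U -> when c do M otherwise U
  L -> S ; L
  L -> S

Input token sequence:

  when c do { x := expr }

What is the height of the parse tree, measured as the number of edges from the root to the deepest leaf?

[S [U when c do [S [M { [L [S [M x := expr]]] }]]]]

7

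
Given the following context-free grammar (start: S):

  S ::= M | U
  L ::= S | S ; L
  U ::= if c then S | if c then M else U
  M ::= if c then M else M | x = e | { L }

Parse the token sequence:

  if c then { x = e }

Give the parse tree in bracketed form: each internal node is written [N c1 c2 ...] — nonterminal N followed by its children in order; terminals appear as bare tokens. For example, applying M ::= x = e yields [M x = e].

[S [U if c then [S [M { [L [S [M x = e]]] }]]]]

S
U
if c then S
if c then M
if c then { L }
if c then { S }
if c then { M }
if c then { x = e }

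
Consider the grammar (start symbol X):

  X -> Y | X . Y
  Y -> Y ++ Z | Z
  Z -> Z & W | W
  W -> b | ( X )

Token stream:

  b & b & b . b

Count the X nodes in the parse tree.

[X [X [Y [Z [Z [Z [W b]] & [W b]] & [W b]]]] . [Y [Z [W b]]]]

2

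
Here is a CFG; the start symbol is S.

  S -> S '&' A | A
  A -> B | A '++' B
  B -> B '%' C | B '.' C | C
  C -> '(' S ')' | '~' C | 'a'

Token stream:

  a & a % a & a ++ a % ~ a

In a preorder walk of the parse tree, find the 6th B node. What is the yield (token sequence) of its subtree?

[S [S [S [A [B [C a]]]] & [A [B [B [C a]] % [C a]]]] & [A [A [B [C a]]] ++ [B [B [C a]] % [C ~ [C a]]]]]

a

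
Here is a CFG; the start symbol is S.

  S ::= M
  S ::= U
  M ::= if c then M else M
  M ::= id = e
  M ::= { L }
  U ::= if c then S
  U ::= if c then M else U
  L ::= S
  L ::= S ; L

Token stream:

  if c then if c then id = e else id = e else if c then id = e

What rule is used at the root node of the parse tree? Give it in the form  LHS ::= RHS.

[S [U if c then [M if c then [M id = e] else [M id = e]] else [U if c then [S [M id = e]]]]]

S ::= U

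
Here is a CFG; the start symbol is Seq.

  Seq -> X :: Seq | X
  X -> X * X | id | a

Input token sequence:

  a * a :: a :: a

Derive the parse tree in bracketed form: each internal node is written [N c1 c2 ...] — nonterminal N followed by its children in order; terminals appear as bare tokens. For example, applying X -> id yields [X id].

Seq
X :: Seq
X * X :: Seq
a * X :: Seq
a * a :: Seq
a * a :: X :: Seq
a * a :: a :: Seq
a * a :: a :: X
a * a :: a :: a

[Seq [X [X a] * [X a]] :: [Seq [X a] :: [Seq [X a]]]]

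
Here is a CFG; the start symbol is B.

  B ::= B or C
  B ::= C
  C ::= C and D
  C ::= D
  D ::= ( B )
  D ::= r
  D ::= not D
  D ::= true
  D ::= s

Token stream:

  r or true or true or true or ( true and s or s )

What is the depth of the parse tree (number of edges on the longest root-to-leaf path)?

8

[B [B [B [B [B [C [D r]]] or [C [D true]]] or [C [D true]]] or [C [D true]]] or [C [D ( [B [B [C [C [D true]] and [D s]]] or [C [D s]]] )]]]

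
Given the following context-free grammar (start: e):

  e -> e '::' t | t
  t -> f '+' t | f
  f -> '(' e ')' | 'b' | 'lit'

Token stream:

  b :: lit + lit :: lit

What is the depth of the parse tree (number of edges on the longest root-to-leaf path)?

[e [e [e [t [f b]]] :: [t [f lit] + [t [f lit]]]] :: [t [f lit]]]

5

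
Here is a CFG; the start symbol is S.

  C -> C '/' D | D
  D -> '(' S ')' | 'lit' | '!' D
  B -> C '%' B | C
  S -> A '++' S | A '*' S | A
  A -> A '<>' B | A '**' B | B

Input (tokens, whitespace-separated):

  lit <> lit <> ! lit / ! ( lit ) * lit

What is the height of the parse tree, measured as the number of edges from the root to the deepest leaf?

[S [A [A [A [B [C [D lit]]]] <> [B [C [D lit]]]] <> [B [C [C [D ! [D lit]]] / [D ! [D ( [S [A [B [C [D lit]]]]] )]]]]] * [S [A [B [C [D lit]]]]]]

11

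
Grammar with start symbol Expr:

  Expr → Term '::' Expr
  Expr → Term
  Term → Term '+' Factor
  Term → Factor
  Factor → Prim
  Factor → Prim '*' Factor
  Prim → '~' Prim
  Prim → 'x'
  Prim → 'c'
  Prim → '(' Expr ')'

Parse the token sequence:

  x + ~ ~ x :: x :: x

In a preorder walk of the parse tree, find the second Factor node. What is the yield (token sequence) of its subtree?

~ ~ x

[Expr [Term [Term [Factor [Prim x]]] + [Factor [Prim ~ [Prim ~ [Prim x]]]]] :: [Expr [Term [Factor [Prim x]]] :: [Expr [Term [Factor [Prim x]]]]]]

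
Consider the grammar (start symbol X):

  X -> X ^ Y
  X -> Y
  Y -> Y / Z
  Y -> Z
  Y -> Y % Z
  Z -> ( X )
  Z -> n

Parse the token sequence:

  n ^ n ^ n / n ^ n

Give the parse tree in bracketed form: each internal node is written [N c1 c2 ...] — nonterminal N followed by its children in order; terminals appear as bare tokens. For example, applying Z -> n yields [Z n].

[X [X [X [X [Y [Z n]]] ^ [Y [Z n]]] ^ [Y [Y [Z n]] / [Z n]]] ^ [Y [Z n]]]

X
X ^ Y
X ^ Y ^ Y
X ^ Y ^ Y ^ Y
Y ^ Y ^ Y ^ Y
Z ^ Y ^ Y ^ Y
n ^ Y ^ Y ^ Y
n ^ Z ^ Y ^ Y
n ^ n ^ Y ^ Y
n ^ n ^ Y / Z ^ Y
n ^ n ^ Z / Z ^ Y
n ^ n ^ n / Z ^ Y
n ^ n ^ n / n ^ Y
n ^ n ^ n / n ^ Z
n ^ n ^ n / n ^ n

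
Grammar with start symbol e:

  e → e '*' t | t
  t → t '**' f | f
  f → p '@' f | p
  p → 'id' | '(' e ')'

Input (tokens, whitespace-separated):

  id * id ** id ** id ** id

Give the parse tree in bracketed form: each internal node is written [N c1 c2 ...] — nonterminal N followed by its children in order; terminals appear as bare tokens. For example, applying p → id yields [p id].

[e [e [t [f [p id]]]] * [t [t [t [t [f [p id]]] ** [f [p id]]] ** [f [p id]]] ** [f [p id]]]]

e
e * t
t * t
f * t
p * t
id * t
id * t ** f
id * t ** f ** f
id * t ** f ** f ** f
id * f ** f ** f ** f
id * p ** f ** f ** f
id * id ** f ** f ** f
id * id ** p ** f ** f
id * id ** id ** f ** f
id * id ** id ** p ** f
id * id ** id ** id ** f
id * id ** id ** id ** p
id * id ** id ** id ** id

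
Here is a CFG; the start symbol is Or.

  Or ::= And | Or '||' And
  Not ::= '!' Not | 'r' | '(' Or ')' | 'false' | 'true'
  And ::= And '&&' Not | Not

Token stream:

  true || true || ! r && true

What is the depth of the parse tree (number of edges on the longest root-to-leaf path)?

5

[Or [Or [Or [And [Not true]]] || [And [Not true]]] || [And [And [Not ! [Not r]]] && [Not true]]]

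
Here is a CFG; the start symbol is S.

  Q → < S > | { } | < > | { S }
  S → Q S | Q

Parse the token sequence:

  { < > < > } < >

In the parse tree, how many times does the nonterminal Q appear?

[S [Q { [S [Q < >] [S [Q < >]]] }] [S [Q < >]]]

4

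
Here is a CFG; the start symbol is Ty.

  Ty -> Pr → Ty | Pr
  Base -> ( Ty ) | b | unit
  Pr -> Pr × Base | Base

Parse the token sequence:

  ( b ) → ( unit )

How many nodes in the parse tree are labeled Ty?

[Ty [Pr [Base ( [Ty [Pr [Base b]]] )]] → [Ty [Pr [Base ( [Ty [Pr [Base unit]]] )]]]]

4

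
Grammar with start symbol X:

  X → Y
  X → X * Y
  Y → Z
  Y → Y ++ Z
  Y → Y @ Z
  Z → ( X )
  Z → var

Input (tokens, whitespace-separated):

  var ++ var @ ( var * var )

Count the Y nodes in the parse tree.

[X [Y [Y [Y [Z var]] ++ [Z var]] @ [Z ( [X [X [Y [Z var]]] * [Y [Z var]]] )]]]

5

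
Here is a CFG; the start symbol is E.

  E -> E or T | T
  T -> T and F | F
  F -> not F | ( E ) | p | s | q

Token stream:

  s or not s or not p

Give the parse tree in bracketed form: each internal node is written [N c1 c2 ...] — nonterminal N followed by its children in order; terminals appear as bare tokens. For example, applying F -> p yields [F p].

E
E or T
E or T or T
T or T or T
F or T or T
s or T or T
s or F or T
s or not F or T
s or not s or T
s or not s or F
s or not s or not F
s or not s or not p

[E [E [E [T [F s]]] or [T [F not [F s]]]] or [T [F not [F p]]]]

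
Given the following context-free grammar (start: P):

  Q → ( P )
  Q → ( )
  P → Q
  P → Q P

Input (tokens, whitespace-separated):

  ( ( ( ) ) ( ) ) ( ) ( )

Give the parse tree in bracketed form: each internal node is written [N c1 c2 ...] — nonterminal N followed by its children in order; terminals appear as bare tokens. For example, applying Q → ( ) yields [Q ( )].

[P [Q ( [P [Q ( [P [Q ( )]] )] [P [Q ( )]]] )] [P [Q ( )] [P [Q ( )]]]]

P
Q P
( P ) P
( Q P ) P
( ( P ) P ) P
( ( Q ) P ) P
( ( ( ) ) P ) P
( ( ( ) ) Q ) P
( ( ( ) ) ( ) ) P
( ( ( ) ) ( ) ) Q P
( ( ( ) ) ( ) ) ( ) P
( ( ( ) ) ( ) ) ( ) Q
( ( ( ) ) ( ) ) ( ) ( )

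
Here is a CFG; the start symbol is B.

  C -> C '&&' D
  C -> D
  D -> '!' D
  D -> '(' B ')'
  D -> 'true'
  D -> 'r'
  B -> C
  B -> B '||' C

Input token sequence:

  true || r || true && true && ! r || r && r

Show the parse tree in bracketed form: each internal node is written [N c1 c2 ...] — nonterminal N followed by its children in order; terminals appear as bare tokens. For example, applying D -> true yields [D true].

[B [B [B [B [C [D true]]] || [C [D r]]] || [C [C [C [D true]] && [D true]] && [D ! [D r]]]] || [C [C [D r]] && [D r]]]

B
B || C
B || C || C
B || C || C || C
C || C || C || C
D || C || C || C
true || C || C || C
true || D || C || C
true || r || C || C
true || r || C && D || C
true || r || C && D && D || C
true || r || D && D && D || C
true || r || true && D && D || C
true || r || true && true && D || C
true || r || true && true && ! D || C
true || r || true && true && ! r || C
true || r || true && true && ! r || C && D
true || r || true && true && ! r || D && D
true || r || true && true && ! r || r && D
true || r || true && true && ! r || r && r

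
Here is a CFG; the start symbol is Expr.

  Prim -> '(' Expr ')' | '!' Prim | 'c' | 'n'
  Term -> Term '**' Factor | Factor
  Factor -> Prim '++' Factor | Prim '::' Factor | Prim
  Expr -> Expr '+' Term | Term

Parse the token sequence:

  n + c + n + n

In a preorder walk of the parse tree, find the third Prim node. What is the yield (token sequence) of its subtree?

[Expr [Expr [Expr [Expr [Term [Factor [Prim n]]]] + [Term [Factor [Prim c]]]] + [Term [Factor [Prim n]]]] + [Term [Factor [Prim n]]]]

n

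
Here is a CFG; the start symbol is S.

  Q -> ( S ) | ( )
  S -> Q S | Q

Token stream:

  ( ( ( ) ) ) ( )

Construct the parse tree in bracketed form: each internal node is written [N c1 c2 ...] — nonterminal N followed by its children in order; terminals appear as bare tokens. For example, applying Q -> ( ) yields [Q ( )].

[S [Q ( [S [Q ( [S [Q ( )]] )]] )] [S [Q ( )]]]

S
Q S
( S ) S
( Q ) S
( ( S ) ) S
( ( Q ) ) S
( ( ( ) ) ) S
( ( ( ) ) ) Q
( ( ( ) ) ) ( )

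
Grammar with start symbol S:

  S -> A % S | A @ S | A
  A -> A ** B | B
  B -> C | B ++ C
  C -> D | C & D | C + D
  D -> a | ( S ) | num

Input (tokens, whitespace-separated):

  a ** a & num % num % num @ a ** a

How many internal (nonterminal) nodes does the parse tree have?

[S [A [A [B [C [D a]]]] ** [B [C [C [D a]] & [D num]]]] % [S [A [B [C [D num]]]] % [S [A [B [C [D num]]]] @ [S [A [A [B [C [D a]]]] ** [B [C [D a]]]]]]]]

30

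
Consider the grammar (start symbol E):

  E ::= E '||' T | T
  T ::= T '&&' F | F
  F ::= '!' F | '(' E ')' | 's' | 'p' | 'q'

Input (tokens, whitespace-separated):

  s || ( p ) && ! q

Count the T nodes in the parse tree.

[E [E [T [F s]]] || [T [T [F ( [E [T [F p]]] )]] && [F ! [F q]]]]

4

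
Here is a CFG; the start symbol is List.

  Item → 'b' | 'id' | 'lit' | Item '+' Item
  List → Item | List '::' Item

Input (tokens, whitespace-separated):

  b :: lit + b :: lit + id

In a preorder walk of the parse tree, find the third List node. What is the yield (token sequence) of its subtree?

[List [List [List [Item b]] :: [Item [Item lit] + [Item b]]] :: [Item [Item lit] + [Item id]]]

b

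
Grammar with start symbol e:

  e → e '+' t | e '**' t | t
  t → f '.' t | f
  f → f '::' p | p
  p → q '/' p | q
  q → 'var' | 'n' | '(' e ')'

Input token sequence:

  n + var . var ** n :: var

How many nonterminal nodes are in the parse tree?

22

[e [e [e [t [f [p [q n]]]]] + [t [f [p [q var]]] . [t [f [p [q var]]]]]] ** [t [f [f [p [q n]]] :: [p [q var]]]]]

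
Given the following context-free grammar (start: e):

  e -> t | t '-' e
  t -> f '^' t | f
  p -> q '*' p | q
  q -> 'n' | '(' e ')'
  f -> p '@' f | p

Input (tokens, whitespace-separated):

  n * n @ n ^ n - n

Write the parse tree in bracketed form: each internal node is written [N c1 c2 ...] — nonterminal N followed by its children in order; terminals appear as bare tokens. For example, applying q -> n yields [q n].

[e [t [f [p [q n] * [p [q n]]] @ [f [p [q n]]]] ^ [t [f [p [q n]]]]] - [e [t [f [p [q n]]]]]]

e
t - e
f ^ t - e
p @ f ^ t - e
q * p @ f ^ t - e
n * p @ f ^ t - e
n * q @ f ^ t - e
n * n @ f ^ t - e
n * n @ p ^ t - e
n * n @ q ^ t - e
n * n @ n ^ t - e
n * n @ n ^ f - e
n * n @ n ^ p - e
n * n @ n ^ q - e
n * n @ n ^ n - e
n * n @ n ^ n - t
n * n @ n ^ n - f
n * n @ n ^ n - p
n * n @ n ^ n - q
n * n @ n ^ n - n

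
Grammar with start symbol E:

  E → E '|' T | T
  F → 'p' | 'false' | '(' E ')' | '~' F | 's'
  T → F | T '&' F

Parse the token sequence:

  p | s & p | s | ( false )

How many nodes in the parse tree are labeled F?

6

[E [E [E [E [T [F p]]] | [T [T [F s]] & [F p]]] | [T [F s]]] | [T [F ( [E [T [F false]]] )]]]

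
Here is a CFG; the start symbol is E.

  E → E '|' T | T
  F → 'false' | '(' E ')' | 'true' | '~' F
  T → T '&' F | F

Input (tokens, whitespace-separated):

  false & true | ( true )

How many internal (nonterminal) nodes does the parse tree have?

[E [E [T [T [F false]] & [F true]]] | [T [F ( [E [T [F true]]] )]]]

11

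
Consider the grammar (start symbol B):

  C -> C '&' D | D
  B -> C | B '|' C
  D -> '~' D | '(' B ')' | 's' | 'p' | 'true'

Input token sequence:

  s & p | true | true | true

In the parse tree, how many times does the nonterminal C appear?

[B [B [B [B [C [C [D s]] & [D p]]] | [C [D true]]] | [C [D true]]] | [C [D true]]]

5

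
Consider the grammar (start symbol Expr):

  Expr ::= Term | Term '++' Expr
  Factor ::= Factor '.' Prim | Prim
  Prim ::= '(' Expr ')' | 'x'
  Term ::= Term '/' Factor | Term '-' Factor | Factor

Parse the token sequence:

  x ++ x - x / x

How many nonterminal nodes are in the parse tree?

14

[Expr [Term [Factor [Prim x]]] ++ [Expr [Term [Term [Term [Factor [Prim x]]] - [Factor [Prim x]]] / [Factor [Prim x]]]]]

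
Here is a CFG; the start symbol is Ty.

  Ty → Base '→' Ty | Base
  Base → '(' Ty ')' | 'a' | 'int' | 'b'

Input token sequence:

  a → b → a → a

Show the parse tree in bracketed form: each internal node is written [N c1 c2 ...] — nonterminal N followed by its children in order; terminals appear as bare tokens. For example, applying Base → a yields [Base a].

[Ty [Base a] → [Ty [Base b] → [Ty [Base a] → [Ty [Base a]]]]]

Ty
Base → Ty
a → Ty
a → Base → Ty
a → b → Ty
a → b → Base → Ty
a → b → a → Ty
a → b → a → Base
a → b → a → a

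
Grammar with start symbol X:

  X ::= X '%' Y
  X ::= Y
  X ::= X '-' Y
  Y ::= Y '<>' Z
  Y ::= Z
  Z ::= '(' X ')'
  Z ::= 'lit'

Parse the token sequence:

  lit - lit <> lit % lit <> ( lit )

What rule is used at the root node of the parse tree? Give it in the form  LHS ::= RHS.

[X [X [X [Y [Z lit]]] - [Y [Y [Z lit]] <> [Z lit]]] % [Y [Y [Z lit]] <> [Z ( [X [Y [Z lit]]] )]]]

X ::= X '%' Y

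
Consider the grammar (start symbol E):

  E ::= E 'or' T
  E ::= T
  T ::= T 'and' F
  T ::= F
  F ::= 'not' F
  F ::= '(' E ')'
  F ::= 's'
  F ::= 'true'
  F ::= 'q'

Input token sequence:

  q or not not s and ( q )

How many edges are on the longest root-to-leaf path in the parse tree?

[E [E [T [F q]]] or [T [T [F not [F not [F s]]]] and [F ( [E [T [F q]]] )]]]

6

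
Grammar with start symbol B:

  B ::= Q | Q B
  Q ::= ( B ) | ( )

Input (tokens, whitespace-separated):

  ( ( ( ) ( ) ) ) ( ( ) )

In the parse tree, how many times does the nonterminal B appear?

[B [Q ( [B [Q ( [B [Q ( )] [B [Q ( )]]] )]] )] [B [Q ( [B [Q ( )]] )]]]

6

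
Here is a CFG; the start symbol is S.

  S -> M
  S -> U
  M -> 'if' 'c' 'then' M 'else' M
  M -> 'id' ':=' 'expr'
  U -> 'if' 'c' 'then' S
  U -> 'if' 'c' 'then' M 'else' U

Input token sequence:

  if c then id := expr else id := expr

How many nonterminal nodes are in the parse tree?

[S [M if c then [M id := expr] else [M id := expr]]]

4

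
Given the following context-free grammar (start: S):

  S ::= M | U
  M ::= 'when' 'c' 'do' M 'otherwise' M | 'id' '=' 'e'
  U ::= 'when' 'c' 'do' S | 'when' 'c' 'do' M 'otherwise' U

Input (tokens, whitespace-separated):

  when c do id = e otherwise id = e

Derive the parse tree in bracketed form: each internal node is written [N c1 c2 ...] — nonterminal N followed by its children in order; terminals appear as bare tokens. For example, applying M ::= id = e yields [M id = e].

[S [M when c do [M id = e] otherwise [M id = e]]]

S
M
when c do M otherwise M
when c do id = e otherwise M
when c do id = e otherwise id = e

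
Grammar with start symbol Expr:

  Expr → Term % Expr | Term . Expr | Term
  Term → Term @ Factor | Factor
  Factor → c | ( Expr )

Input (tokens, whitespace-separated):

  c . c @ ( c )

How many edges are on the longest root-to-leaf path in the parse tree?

7

[Expr [Term [Factor c]] . [Expr [Term [Term [Factor c]] @ [Factor ( [Expr [Term [Factor c]]] )]]]]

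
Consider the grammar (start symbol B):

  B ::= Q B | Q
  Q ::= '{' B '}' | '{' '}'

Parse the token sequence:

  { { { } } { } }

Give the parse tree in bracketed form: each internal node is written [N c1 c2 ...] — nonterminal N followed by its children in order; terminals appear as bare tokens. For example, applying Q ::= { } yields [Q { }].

[B [Q { [B [Q { [B [Q { }]] }] [B [Q { }]]] }]]

B
Q
{ B }
{ Q B }
{ { B } B }
{ { Q } B }
{ { { } } B }
{ { { } } Q }
{ { { } } { } }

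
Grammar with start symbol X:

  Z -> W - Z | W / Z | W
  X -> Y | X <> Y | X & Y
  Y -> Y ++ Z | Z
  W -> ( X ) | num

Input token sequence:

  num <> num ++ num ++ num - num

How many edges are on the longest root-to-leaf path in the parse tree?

[X [X [Y [Z [W num]]]] <> [Y [Y [Y [Z [W num]]] ++ [Z [W num]]] ++ [Z [W num] - [Z [W num]]]]]

6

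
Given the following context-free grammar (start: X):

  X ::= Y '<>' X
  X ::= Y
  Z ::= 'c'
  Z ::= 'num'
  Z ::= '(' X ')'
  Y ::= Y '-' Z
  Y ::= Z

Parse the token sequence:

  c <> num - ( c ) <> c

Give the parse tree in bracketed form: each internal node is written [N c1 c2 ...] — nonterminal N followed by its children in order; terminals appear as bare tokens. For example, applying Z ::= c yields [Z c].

X
Y <> X
Z <> X
c <> X
c <> Y <> X
c <> Y - Z <> X
c <> Z - Z <> X
c <> num - Z <> X
c <> num - ( X ) <> X
c <> num - ( Y ) <> X
c <> num - ( Z ) <> X
c <> num - ( c ) <> X
c <> num - ( c ) <> Y
c <> num - ( c ) <> Z
c <> num - ( c ) <> c

[X [Y [Z c]] <> [X [Y [Y [Z num]] - [Z ( [X [Y [Z c]]] )]] <> [X [Y [Z c]]]]]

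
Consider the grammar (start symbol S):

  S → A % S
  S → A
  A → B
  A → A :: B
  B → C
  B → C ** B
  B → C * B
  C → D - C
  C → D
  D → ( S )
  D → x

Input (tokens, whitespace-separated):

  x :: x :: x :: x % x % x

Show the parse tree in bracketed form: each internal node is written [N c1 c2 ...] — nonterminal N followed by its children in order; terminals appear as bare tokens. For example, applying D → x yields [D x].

[S [A [A [A [A [B [C [D x]]]] :: [B [C [D x]]]] :: [B [C [D x]]]] :: [B [C [D x]]]] % [S [A [B [C [D x]]]] % [S [A [B [C [D x]]]]]]]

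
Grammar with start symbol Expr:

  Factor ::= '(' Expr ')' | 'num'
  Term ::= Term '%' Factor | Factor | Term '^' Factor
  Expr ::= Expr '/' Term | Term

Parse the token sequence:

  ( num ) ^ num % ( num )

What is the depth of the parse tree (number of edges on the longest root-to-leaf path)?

8

[Expr [Term [Term [Term [Factor ( [Expr [Term [Factor num]]] )]] ^ [Factor num]] % [Factor ( [Expr [Term [Factor num]]] )]]]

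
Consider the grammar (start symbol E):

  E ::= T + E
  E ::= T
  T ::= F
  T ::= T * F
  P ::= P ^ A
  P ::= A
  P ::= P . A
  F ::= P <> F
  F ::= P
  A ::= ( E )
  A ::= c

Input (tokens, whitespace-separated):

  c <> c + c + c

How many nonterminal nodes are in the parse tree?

18

[E [T [F [P [A c]] <> [F [P [A c]]]]] + [E [T [F [P [A c]]]] + [E [T [F [P [A c]]]]]]]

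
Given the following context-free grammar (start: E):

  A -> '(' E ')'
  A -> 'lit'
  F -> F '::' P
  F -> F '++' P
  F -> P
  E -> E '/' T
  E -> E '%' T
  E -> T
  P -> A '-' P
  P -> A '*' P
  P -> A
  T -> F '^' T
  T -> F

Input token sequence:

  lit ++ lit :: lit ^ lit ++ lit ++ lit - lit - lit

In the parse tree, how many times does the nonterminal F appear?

6

[E [T [F [F [F [P [A lit]]] ++ [P [A lit]]] :: [P [A lit]]] ^ [T [F [F [F [P [A lit]]] ++ [P [A lit]]] ++ [P [A lit] - [P [A lit] - [P [A lit]]]]]]]]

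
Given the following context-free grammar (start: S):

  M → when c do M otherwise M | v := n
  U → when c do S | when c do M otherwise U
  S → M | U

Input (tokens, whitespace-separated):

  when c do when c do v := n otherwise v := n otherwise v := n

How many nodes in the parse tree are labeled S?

1

[S [M when c do [M when c do [M v := n] otherwise [M v := n]] otherwise [M v := n]]]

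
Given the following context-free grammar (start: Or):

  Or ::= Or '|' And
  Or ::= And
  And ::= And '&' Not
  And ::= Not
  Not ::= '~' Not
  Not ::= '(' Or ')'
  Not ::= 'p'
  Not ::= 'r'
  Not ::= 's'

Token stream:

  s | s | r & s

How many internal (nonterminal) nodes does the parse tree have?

[Or [Or [Or [And [Not s]]] | [And [Not s]]] | [And [And [Not r]] & [Not s]]]

11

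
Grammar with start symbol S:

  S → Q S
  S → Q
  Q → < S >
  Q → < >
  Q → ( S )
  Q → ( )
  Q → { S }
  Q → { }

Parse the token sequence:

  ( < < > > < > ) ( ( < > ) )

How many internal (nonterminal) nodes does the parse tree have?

14

[S [Q ( [S [Q < [S [Q < >]] >] [S [Q < >]]] )] [S [Q ( [S [Q ( [S [Q < >]] )]] )]]]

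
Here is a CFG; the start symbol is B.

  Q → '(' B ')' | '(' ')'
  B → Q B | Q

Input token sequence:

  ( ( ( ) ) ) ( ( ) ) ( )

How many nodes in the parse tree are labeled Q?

[B [Q ( [B [Q ( [B [Q ( )]] )]] )] [B [Q ( [B [Q ( )]] )] [B [Q ( )]]]]

6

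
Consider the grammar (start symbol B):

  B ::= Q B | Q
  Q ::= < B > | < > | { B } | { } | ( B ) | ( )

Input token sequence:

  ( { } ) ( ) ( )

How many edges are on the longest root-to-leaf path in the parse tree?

[B [Q ( [B [Q { }]] )] [B [Q ( )] [B [Q ( )]]]]

4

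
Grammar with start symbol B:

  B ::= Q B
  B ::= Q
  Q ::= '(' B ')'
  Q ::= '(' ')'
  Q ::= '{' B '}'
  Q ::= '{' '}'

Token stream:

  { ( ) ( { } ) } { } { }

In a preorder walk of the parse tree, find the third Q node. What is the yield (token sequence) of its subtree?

[B [Q { [B [Q ( )] [B [Q ( [B [Q { }]] )]]] }] [B [Q { }] [B [Q { }]]]]

( { } )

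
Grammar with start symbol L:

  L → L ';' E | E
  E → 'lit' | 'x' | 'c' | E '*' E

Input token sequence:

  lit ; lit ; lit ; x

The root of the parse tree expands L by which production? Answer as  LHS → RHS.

L → L ';' E

[L [L [L [L [E lit]] ; [E lit]] ; [E lit]] ; [E x]]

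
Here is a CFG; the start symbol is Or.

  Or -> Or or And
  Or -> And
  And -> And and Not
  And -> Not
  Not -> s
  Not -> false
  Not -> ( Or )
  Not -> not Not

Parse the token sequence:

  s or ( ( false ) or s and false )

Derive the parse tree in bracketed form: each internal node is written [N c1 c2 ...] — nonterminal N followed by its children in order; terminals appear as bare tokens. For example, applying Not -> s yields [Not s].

Or
Or or And
And or And
Not or And
s or And
s or Not
s or ( Or )
s or ( Or or And )
s or ( And or And )
s or ( Not or And )
s or ( ( Or ) or And )
s or ( ( And ) or And )
s or ( ( Not ) or And )
s or ( ( false ) or And )
s or ( ( false ) or And and Not )
s or ( ( false ) or Not and Not )
s or ( ( false ) or s and Not )
s or ( ( false ) or s and false )

[Or [Or [And [Not s]]] or [And [Not ( [Or [Or [And [Not ( [Or [And [Not false]]] )]]] or [And [And [Not s]] and [Not false]]] )]]]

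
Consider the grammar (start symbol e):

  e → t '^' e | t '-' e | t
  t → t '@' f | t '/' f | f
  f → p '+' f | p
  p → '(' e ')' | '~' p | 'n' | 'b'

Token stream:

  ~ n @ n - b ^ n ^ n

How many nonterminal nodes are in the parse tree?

[e [t [t [f [p ~ [p n]]]] @ [f [p n]]] - [e [t [f [p b]]] ^ [e [t [f [p n]]] ^ [e [t [f [p n]]]]]]]

20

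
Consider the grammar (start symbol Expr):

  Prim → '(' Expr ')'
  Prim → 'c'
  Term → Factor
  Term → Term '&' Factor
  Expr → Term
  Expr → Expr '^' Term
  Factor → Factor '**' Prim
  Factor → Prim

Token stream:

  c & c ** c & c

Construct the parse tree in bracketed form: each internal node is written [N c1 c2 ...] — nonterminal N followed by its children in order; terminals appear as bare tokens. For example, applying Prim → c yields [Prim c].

[Expr [Term [Term [Term [Factor [Prim c]]] & [Factor [Factor [Prim c]] ** [Prim c]]] & [Factor [Prim c]]]]

Expr
Term
Term & Factor
Term & Factor & Factor
Factor & Factor & Factor
Prim & Factor & Factor
c & Factor & Factor
c & Factor ** Prim & Factor
c & Prim ** Prim & Factor
c & c ** Prim & Factor
c & c ** c & Factor
c & c ** c & Prim
c & c ** c & c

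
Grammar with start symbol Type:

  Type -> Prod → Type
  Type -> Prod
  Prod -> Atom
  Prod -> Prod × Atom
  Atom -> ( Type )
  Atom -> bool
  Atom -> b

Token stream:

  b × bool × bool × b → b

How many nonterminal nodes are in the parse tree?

12

[Type [Prod [Prod [Prod [Prod [Atom b]] × [Atom bool]] × [Atom bool]] × [Atom b]] → [Type [Prod [Atom b]]]]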